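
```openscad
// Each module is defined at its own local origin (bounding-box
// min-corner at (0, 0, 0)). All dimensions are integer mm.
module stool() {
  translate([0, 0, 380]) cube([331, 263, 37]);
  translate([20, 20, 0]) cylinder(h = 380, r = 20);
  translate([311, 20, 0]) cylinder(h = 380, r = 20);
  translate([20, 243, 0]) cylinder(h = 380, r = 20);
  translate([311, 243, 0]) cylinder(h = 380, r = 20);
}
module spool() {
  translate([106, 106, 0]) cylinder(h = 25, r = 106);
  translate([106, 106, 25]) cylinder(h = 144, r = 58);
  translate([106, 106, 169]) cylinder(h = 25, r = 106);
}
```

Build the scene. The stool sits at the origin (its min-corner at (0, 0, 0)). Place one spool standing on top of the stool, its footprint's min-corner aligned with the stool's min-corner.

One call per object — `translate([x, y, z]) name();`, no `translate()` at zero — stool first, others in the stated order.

stool();
translate([0, 0, 417]) spool();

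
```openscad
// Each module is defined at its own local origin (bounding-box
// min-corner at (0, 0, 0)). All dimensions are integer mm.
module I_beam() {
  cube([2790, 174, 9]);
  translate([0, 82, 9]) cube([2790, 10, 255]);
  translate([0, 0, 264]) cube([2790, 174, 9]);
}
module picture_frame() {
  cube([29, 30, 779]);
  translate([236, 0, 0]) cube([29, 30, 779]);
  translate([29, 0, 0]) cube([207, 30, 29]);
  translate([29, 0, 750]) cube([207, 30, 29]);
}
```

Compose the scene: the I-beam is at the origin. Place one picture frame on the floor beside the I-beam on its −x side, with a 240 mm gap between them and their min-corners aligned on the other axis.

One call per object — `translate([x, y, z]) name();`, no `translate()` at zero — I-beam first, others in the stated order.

I_beam();
translate([-505, 0, 0]) picture_frame();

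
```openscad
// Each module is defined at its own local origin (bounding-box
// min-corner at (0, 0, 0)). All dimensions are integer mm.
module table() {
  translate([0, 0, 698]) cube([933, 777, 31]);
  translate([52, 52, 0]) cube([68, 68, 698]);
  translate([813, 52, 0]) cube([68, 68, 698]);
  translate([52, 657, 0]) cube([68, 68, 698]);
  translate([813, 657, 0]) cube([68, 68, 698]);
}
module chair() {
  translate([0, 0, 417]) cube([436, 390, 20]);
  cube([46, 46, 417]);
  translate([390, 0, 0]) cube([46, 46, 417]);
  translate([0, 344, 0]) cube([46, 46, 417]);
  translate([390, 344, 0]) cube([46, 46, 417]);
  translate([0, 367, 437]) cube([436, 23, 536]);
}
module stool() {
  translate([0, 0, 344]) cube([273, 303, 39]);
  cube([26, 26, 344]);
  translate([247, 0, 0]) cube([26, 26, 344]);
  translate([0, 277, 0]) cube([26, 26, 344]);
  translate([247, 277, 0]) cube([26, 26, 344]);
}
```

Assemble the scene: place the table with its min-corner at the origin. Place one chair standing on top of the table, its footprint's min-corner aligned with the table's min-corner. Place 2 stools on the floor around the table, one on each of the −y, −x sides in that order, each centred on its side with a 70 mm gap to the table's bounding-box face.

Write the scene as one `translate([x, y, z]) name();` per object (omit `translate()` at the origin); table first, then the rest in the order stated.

table();
translate([0, 0, 729]) chair();
translate([330, -373, 0]) stool();
translate([-343, 237, 0]) stool();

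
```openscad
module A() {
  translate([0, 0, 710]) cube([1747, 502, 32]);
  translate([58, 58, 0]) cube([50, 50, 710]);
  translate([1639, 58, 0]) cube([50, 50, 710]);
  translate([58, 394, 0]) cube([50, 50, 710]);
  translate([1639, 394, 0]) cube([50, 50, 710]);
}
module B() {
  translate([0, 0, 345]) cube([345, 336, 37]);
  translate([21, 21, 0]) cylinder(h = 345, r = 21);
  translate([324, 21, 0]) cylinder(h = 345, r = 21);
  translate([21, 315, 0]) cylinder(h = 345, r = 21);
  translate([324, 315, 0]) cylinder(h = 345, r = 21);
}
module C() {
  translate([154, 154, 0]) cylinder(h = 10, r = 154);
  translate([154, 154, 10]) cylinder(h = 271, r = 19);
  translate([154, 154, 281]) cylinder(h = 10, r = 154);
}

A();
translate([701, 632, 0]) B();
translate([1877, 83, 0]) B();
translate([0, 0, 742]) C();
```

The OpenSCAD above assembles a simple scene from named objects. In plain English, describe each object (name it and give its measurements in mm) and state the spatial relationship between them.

A is a table with a 1747×502 mm rectangular top, 32 mm thick, top surface at z = 742 mm, supported by four 50×50 mm square legs, each inset 58 mm from the nearest pair of top edges, running from the floor.

B is a four-legged stool. The seat is a 345×336×37 mm slab whose top surface is at z = 382 mm; four round legs, each 42 mm in diameter, run from the floor (z = 0) to the underside of the seat, each leg's axis is inset half a diameter from the nearest pair of seat edges (so the leg's bounding box is flush with the corner).

C is a spool: two coaxial disc flanges of radius 154 mm and thickness 10 mm, joined by a core cylinder of radius 19 mm and height 271 mm. The lower flange rests on z = 0 and the three cylinders share a vertical axis.

Two stools sit around the table at the +y, +x sides. The spool is on top of the table.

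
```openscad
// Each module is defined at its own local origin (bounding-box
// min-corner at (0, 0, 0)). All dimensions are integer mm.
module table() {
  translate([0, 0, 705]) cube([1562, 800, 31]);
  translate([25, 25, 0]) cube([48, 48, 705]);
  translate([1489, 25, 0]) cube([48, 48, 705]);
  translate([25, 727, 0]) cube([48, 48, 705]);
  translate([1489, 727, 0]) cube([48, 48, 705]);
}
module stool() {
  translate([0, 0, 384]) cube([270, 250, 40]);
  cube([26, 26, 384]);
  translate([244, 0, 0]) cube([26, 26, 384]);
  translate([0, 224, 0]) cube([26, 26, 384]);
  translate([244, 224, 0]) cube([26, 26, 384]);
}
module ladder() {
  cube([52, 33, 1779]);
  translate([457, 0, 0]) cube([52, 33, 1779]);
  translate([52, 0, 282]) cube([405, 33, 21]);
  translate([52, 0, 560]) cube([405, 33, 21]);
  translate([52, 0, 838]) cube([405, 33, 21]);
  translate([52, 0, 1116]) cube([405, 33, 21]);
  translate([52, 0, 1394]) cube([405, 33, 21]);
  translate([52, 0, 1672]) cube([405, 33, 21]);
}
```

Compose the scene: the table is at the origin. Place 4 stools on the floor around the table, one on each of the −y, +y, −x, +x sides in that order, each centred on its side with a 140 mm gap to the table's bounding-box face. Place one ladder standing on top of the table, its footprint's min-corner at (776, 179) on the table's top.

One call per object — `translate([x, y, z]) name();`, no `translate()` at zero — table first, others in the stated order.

table();
translate([646, -390, 0]) stool();
translate([646, 940, 0]) stool();
translate([-410, 275, 0]) stool();
translate([1702, 275, 0]) stool();
translate([776, 179, 736]) ladder();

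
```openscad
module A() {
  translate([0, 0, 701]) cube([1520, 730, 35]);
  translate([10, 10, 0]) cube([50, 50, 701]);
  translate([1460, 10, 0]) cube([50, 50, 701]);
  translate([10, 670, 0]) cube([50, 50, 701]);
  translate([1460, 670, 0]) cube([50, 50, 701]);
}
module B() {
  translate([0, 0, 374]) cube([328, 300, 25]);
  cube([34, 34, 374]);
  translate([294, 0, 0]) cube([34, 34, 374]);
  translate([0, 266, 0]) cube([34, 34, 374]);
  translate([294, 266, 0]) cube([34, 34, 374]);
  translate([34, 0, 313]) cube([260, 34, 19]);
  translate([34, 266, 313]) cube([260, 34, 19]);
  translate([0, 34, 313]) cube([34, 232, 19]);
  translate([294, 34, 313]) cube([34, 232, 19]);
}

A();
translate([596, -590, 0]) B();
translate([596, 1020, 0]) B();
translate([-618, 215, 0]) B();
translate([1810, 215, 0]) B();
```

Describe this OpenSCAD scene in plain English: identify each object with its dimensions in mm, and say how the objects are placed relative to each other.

A is a table: top 1520 mm (x) × 730 mm (y), 35 mm thick, upper face at z = 736 mm, on four 50×50 mm square legs, each inset 10 mm from the nearest pair of top edges, running from z = 0 to the bottom of the top.

B is a four-legged stool. The seat is a 328×300×25 mm slab whose top surface is at z = 399 mm; four square legs, each 34×34 mm in cross-section, run from the floor (z = 0) to the underside of the seat, each flush with a corner of the seat. Four stretchers, 34 mm wide and 19 mm tall, connect adjacent legs with their undersides at z = 313 mm, each running between the inner faces of the legs it joins and aligned with the legs' outer faces on the other axis.

Four stools sit around the table at the −y, +y, −x, +x sides.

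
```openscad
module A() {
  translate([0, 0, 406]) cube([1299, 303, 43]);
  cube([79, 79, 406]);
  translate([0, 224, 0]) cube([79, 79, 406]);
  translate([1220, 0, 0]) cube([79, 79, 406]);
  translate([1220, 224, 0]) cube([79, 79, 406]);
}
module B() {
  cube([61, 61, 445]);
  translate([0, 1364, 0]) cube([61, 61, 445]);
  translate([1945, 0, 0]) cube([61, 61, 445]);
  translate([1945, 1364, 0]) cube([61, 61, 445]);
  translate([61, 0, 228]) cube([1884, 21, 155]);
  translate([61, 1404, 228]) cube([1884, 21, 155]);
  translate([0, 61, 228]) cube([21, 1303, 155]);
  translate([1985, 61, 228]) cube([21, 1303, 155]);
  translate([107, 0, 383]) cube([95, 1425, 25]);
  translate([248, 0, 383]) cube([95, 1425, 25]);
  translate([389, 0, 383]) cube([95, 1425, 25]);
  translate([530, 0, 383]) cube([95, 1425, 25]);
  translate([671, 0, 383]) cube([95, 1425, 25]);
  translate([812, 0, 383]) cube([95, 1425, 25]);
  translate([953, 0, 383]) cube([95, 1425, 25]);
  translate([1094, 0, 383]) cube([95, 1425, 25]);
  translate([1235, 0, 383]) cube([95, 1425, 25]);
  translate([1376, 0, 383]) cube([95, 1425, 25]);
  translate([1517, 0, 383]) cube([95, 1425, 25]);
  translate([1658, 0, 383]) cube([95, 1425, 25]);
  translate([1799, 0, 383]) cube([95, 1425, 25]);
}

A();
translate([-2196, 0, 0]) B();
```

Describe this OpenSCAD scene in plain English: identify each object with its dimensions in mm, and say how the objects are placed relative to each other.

A is a long wooden bench with a 1299 mm (x) × 303 mm (y) seat, 43 mm thick, its top surface 449 mm above the floor. Four 79 mm square legs at the seat corners, flush with the edges, run from z = 0 to the seat underside.

B is a bed frame 2006 mm long (x) by 1425 mm wide (y). Four 61×61 mm corner posts, 445 mm tall, at the corners of the footprint. Four rails of 21 mm thickness and 155 mm height run between adjacent posts with their undersides at z = 228 mm, their outer faces flush with the outside of the frame (the two x-running rails run between the posts' inner faces; the two y-running rails run between the posts' inner faces). 13 slats, each 95 mm wide (x) and 25 mm thick, lie across the top of the two x-running rails, running the full 1425 mm width of the frame in y; the slats are evenly spaced along x between the inner faces of the end posts with equal gaps (rounded down to the nearest mm) at the −x end and between each pair — any rounding remainder accumulates at the +x end.

The bed frame is on the floor beside the bench on its −x side.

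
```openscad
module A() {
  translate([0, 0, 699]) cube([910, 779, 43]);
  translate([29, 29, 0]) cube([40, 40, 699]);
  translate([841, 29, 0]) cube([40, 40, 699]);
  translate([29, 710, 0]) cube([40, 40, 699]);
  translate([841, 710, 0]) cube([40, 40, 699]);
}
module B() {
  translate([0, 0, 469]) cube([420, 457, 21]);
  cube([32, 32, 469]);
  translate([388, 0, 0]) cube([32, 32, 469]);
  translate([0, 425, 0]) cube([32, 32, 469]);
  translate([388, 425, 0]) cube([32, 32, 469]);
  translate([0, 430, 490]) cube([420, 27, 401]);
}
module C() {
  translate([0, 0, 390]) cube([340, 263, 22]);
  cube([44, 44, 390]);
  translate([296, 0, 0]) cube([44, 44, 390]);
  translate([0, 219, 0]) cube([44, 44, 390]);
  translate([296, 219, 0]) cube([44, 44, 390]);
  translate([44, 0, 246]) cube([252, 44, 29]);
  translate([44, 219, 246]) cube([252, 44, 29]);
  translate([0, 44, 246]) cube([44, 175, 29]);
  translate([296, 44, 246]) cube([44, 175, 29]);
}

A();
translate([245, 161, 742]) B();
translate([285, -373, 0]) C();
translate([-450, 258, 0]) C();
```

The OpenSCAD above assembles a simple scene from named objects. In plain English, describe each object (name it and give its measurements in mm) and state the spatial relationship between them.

A is a table: top 910 mm (x) × 779 mm (y), 43 mm thick, upper face at z = 742 mm, on four 40×40 mm square legs, each inset 29 mm from the nearest pair of top edges, running from z = 0 to the bottom of the top.

B is a chair: 420×457 mm seat, 21 mm thick, top at z = 490 mm, on four 32 mm square corner legs flush with the seat edges. A 27 mm thick backrest slab spans the full seat width, extending 401 mm above the seat top, its back face flush with the seat's +y edge.

C is a four-legged stool. The seat is a 340×263×22 mm slab whose top surface is at z = 412 mm; four square legs, each 44×44 mm in cross-section, run from the floor (z = 0) to the underside of the seat, each flush with a corner of the seat. Four stretchers, 44 mm wide and 29 mm tall, connect adjacent legs with their undersides at z = 246 mm, each running between the inner faces of the legs it joins and aligned with the legs' outer faces on the other axis.

The chair is on top of the table, centred. Two stools sit around the table at the −y, −x sides.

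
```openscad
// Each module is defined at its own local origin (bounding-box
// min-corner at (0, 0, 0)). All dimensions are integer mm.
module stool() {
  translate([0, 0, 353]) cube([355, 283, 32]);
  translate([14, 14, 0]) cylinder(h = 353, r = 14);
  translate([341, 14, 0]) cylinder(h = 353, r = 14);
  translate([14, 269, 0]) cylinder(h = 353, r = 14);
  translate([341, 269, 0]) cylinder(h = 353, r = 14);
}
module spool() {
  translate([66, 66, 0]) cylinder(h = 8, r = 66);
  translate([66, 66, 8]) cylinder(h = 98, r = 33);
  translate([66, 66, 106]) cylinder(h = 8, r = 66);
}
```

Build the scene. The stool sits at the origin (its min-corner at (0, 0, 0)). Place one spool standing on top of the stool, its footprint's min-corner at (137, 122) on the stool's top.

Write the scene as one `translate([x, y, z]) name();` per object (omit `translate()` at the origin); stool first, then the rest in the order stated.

stool();
translate([137, 122, 385]) spool();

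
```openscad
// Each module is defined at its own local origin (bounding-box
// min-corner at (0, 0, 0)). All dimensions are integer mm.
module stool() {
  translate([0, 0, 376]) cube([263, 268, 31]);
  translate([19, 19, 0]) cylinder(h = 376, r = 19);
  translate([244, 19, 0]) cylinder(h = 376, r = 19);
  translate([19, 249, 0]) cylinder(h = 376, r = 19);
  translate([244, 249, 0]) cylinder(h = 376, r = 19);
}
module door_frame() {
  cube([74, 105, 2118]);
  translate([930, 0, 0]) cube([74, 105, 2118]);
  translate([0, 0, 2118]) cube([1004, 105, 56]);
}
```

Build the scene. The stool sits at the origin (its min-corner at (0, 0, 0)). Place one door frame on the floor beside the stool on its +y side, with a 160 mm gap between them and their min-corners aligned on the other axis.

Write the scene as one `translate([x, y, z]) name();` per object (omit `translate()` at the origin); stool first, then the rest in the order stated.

stool();
translate([0, 428, 0]) door_frame();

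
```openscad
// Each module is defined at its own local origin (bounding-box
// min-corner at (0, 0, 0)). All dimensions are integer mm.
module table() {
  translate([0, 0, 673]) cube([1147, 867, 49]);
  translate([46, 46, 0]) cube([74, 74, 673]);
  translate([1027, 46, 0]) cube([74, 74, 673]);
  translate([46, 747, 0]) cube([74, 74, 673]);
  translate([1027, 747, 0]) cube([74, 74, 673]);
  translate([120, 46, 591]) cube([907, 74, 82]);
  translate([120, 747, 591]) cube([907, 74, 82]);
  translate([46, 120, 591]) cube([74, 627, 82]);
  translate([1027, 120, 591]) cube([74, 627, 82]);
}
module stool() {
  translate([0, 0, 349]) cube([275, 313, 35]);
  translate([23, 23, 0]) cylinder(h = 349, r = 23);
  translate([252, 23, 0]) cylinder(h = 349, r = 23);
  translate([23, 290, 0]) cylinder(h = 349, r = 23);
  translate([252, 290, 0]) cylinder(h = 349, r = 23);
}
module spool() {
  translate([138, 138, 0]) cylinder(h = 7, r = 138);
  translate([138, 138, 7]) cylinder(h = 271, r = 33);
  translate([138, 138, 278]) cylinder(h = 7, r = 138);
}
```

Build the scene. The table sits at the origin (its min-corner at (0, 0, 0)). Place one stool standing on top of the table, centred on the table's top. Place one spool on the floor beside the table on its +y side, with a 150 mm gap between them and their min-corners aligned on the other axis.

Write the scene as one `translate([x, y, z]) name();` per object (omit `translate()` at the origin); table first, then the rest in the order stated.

table();
translate([436, 277, 722]) stool();
translate([0, 1017, 0]) spool();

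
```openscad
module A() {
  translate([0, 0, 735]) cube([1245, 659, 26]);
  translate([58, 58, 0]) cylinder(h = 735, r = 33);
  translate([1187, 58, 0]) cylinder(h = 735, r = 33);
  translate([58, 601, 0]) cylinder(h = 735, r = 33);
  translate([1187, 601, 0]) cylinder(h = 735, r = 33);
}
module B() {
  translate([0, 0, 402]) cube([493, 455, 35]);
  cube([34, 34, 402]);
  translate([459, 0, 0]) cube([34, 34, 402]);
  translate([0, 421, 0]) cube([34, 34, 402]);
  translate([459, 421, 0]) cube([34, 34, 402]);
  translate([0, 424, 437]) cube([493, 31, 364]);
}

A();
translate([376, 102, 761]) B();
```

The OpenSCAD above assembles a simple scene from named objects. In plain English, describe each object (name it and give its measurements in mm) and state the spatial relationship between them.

A is a rectangular dining table. The top is 1245×659×26 mm with its upper surface at z = 761 mm. It stands on four round legs of 66 mm diameter, each leg's bounding box inset 25 mm from the nearest pair of top edges, running from the floor to the underside of the top.

B is a chair: 493×455 mm seat, 35 mm thick, top at z = 437 mm, on four 34 mm square corner legs flush with the seat edges. A 31 mm thick backrest slab spans the full seat width, extending 364 mm above the seat top, its back face flush with the seat's +y edge.

The chair is on top of the table, centred.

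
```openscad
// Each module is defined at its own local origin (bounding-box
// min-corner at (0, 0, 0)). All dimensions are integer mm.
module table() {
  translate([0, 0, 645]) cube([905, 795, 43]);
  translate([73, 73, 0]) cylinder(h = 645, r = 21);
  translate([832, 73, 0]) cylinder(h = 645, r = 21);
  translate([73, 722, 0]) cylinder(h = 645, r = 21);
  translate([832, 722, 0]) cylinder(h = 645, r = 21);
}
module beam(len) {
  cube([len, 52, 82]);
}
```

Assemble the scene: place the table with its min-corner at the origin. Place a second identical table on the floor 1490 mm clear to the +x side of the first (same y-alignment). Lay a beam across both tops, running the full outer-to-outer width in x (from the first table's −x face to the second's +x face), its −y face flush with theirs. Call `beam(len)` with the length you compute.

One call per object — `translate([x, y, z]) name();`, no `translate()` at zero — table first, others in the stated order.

table();
translate([2395, 0, 0]) table();
translate([0, 0, 688]) beam(3300);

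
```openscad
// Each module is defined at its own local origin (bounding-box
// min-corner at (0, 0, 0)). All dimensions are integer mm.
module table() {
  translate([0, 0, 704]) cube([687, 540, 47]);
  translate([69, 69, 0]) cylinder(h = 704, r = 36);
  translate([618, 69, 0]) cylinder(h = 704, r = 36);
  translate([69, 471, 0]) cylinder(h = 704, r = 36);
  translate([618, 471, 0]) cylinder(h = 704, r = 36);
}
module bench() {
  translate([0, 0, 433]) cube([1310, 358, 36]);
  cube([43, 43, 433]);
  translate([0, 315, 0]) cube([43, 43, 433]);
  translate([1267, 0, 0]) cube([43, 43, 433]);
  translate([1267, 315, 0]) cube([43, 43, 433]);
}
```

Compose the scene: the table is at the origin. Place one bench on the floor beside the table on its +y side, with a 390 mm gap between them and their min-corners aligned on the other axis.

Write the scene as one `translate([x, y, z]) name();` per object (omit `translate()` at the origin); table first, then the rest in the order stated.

table();
translate([0, 930, 0]) bench();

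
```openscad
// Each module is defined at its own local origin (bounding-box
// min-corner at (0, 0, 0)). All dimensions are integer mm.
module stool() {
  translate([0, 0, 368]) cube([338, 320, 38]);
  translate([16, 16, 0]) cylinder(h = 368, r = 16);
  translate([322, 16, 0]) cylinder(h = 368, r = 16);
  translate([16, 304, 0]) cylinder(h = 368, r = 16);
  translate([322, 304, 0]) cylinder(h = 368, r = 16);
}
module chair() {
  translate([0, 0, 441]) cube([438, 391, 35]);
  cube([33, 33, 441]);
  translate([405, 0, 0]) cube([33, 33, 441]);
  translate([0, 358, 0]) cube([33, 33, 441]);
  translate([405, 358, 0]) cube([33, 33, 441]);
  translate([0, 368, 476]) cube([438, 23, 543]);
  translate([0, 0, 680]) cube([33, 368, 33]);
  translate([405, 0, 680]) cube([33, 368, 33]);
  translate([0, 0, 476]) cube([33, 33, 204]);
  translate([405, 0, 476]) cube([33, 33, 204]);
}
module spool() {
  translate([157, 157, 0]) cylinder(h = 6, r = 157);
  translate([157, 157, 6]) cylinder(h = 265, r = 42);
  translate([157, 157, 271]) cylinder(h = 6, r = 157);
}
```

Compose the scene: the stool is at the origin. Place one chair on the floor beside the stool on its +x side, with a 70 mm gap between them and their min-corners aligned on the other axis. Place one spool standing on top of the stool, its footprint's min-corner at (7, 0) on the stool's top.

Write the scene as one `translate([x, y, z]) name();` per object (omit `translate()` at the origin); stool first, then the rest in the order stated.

stool();
translate([408, 0, 0]) chair();
translate([7, 0, 406]) spool();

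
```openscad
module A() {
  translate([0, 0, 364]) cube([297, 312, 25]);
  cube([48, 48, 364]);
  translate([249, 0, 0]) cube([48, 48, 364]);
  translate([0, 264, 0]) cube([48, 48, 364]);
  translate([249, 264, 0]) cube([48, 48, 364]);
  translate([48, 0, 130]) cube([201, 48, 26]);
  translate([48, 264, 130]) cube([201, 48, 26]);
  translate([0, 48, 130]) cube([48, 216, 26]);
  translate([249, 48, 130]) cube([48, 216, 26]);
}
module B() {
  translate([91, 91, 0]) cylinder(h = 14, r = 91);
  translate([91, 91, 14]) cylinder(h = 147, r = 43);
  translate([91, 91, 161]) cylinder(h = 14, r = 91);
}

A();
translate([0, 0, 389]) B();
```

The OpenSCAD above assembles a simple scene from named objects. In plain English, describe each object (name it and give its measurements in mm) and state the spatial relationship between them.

A is a simple wooden stool: a rectangular seat 297 mm (x) by 312 mm (y), 25 mm thick, top face at z = 389 mm, on four square legs, each 48×48 mm in cross-section. The legs rest on z = 0, each flush with a corner of the seat. Four stretchers, 48 mm wide and 26 mm tall, connect adjacent legs with their undersides at z = 130 mm, each running between the inner faces of the legs it joins and aligned with the legs' outer faces on the other axis.

B is a spool: two coaxial disc flanges of radius 91 mm and thickness 14 mm, joined by a core cylinder of radius 43 mm and height 147 mm. The lower flange rests on z = 0 and the three cylinders share a vertical axis.

The spool is on top of the stool.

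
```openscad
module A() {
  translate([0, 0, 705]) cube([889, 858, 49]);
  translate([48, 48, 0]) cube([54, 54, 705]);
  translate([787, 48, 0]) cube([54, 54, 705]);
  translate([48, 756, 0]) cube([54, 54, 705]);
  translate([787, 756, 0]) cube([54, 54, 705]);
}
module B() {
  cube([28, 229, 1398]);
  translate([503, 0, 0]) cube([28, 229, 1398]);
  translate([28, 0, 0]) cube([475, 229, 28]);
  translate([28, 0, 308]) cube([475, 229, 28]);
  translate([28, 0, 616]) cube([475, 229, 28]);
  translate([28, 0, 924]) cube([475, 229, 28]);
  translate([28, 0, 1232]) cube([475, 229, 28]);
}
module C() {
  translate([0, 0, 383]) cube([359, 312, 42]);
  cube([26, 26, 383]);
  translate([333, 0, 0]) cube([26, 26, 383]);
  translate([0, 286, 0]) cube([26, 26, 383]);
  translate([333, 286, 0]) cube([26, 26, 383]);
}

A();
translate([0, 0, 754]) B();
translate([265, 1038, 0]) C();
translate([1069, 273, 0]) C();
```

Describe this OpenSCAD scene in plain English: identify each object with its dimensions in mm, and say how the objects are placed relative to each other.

A is a table: top 889 mm (x) × 858 mm (y), 49 mm thick, upper face at z = 754 mm, on four 54×54 mm square legs, each inset 48 mm from the nearest pair of top edges, running from z = 0 to the bottom of the top.

B is a bookshelf 531 mm wide overall, 229 mm deep and 1398 mm tall. The two sides are 28 mm thick vertical panels. 5 horizontal shelves of 28 mm thickness span between the inner faces of the sides; the lowest shelf sits on the floor and shelves are stacked with a clear vertical gap of 280 mm between each pair.

C is a four-legged stool. The seat is a 359×312×42 mm slab whose top surface is at z = 425 mm; four square legs, each 26×26 mm in cross-section, run from the floor (z = 0) to the underside of the seat, each flush with a corner of the seat.

The bookshelf is on top of the table. Two stools sit around the table at the +y, +x sides.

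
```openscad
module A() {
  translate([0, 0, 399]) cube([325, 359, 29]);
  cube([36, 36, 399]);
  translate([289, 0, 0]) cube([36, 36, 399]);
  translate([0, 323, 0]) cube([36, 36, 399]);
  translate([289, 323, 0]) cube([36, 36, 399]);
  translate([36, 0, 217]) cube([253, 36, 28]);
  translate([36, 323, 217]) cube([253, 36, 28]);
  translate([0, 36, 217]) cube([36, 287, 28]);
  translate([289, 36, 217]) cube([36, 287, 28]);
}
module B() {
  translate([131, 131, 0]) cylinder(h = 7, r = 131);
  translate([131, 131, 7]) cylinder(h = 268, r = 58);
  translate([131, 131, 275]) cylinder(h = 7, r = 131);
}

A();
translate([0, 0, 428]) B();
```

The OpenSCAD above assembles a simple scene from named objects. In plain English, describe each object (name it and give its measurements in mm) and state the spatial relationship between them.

A is a four-legged stool. The seat is a 325×359×29 mm slab whose top surface is at z = 428 mm; four square legs, each 36×36 mm in cross-section, run from the floor (z = 0) to the underside of the seat, each flush with a corner of the seat. Four stretchers, 36 mm wide and 28 mm tall, connect adjacent legs with their undersides at z = 217 mm, each running between the inner faces of the legs it joins and aligned with the legs' outer faces on the other axis.

B is a spool: two coaxial disc flanges of radius 131 mm and thickness 7 mm, joined by a core cylinder of radius 58 mm and height 268 mm. The lower flange rests on z = 0 and the three cylinders share a vertical axis.

The spool is on top of the stool.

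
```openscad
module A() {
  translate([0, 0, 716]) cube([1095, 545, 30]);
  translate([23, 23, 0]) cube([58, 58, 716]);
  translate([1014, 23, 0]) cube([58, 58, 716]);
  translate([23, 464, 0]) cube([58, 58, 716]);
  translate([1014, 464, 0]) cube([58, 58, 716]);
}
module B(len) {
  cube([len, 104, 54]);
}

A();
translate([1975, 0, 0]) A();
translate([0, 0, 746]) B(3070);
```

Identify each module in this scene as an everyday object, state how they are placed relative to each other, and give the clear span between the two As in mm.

Second table starts at x = 1975; first ends at x = 1095; clear span = 1975 − 1095 = 880 mm.

A is a table. B is a beam. A beam spans the tops of two tables. The clear span between the two tables is 880 mm.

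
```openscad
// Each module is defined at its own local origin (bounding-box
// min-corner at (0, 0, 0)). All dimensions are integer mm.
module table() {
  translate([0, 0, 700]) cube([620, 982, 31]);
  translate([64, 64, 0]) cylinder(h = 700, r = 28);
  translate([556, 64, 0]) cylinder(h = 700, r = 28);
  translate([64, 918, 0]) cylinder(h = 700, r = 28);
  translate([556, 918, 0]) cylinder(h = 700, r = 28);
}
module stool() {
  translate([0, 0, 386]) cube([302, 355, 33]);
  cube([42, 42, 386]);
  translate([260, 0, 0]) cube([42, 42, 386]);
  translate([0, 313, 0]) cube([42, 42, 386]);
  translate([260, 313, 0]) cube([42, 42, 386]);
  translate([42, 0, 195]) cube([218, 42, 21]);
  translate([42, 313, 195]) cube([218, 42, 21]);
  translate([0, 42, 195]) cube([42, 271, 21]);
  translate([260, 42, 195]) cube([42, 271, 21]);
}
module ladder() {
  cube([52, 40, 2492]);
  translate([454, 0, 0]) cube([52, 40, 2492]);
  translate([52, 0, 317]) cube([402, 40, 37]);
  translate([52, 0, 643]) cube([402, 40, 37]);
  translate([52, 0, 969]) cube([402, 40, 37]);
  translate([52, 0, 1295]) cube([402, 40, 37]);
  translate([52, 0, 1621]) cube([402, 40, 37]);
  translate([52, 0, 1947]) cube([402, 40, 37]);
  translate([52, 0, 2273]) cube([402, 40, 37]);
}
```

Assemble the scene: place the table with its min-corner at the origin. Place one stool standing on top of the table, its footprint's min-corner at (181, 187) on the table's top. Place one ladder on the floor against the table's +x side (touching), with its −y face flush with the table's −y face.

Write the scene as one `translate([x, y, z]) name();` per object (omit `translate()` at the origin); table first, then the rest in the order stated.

table();
translate([181, 187, 731]) stool();
translate([620, 0, 0]) ladder();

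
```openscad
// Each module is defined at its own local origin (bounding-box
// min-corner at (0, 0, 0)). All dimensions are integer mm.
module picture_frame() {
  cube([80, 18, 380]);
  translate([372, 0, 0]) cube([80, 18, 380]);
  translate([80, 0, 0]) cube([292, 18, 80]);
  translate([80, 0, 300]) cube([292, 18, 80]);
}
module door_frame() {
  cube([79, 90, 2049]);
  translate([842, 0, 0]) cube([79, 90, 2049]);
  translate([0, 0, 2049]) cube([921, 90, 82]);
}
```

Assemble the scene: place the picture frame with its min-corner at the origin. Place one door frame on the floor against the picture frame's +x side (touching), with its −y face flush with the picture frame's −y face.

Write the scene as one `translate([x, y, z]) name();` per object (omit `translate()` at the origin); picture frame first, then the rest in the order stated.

picture_frame();
translate([452, 0, 0]) door_frame();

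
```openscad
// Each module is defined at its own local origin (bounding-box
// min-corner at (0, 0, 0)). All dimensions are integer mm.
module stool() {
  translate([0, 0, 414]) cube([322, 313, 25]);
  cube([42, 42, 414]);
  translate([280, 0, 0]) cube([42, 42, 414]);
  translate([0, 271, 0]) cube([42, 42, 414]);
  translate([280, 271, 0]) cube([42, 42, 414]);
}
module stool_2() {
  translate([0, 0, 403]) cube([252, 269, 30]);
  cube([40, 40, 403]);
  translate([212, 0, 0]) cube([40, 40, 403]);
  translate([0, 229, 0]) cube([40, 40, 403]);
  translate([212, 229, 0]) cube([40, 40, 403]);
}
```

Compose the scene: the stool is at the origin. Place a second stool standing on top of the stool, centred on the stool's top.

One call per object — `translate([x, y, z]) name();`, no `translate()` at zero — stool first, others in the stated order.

stool();
translate([35, 22, 439]) stool_2();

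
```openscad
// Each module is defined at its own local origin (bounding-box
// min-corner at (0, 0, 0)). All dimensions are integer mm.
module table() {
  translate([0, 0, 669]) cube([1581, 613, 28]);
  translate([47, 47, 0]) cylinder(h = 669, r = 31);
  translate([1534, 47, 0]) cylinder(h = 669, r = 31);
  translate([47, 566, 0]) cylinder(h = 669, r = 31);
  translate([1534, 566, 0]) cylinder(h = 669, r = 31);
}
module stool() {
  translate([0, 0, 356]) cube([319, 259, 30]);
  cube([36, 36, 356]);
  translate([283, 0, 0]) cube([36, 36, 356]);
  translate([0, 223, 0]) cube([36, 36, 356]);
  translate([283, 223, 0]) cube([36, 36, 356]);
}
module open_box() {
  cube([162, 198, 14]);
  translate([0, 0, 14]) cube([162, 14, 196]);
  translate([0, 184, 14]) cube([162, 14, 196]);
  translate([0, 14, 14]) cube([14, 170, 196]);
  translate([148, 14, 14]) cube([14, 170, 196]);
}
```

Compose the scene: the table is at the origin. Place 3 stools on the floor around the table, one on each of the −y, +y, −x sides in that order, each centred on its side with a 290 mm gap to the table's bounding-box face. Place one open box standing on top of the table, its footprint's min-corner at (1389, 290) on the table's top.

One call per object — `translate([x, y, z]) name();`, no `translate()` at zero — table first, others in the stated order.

table();
translate([631, -549, 0]) stool();
translate([631, 903, 0]) stool();
translate([-609, 177, 0]) stool();
translate([1389, 290, 697]) open_box();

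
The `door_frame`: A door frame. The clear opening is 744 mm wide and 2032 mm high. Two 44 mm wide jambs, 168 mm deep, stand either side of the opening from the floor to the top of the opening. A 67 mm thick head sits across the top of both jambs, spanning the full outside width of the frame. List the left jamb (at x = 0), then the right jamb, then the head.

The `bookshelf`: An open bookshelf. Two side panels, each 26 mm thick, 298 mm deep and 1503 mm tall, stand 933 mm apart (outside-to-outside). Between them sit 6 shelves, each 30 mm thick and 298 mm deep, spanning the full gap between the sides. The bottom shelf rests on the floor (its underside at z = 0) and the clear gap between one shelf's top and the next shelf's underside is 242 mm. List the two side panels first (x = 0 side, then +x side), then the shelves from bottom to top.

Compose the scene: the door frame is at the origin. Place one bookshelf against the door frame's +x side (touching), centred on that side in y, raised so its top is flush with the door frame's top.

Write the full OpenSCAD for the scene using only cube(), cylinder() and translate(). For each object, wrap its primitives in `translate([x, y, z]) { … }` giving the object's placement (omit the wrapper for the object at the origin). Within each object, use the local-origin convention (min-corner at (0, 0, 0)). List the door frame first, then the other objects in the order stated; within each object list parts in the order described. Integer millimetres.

cube([44, 168, 2032]);
translate([788, 0, 0]) cube([44, 168, 2032]);
translate([0, 0, 2032]) cube([832, 168, 67]);
translate([832, -65, 596]) {
  cube([26, 298, 1503]);
  translate([907, 0, 0]) cube([26, 298, 1503]);
  translate([26, 0, 0]) cube([881, 298, 30]);
  translate([26, 0, 272]) cube([881, 298, 30]);
  translate([26, 0, 544]) cube([881, 298, 30]);
  translate([26, 0, 816]) cube([881, 298, 30]);
  translate([26, 0, 1088]) cube([881, 298, 30]);
  translate([26, 0, 1360]) cube([881, 298, 30]);
}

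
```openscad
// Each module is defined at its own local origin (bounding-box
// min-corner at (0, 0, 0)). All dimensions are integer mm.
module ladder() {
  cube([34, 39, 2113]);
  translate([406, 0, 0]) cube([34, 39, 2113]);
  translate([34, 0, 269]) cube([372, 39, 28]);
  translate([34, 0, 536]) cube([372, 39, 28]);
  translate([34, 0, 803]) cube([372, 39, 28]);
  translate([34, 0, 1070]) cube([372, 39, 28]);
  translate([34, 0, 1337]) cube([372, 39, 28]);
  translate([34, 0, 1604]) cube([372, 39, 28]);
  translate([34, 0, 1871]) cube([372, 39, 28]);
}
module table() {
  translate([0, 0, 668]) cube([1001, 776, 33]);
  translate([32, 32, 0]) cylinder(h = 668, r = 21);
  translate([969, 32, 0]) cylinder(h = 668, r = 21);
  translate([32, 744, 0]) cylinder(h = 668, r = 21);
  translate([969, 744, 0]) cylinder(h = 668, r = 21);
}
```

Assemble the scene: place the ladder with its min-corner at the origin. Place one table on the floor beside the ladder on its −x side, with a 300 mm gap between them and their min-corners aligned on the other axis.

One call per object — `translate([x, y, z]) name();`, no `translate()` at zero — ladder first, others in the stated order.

ladder();
translate([-1301, 0, 0]) table();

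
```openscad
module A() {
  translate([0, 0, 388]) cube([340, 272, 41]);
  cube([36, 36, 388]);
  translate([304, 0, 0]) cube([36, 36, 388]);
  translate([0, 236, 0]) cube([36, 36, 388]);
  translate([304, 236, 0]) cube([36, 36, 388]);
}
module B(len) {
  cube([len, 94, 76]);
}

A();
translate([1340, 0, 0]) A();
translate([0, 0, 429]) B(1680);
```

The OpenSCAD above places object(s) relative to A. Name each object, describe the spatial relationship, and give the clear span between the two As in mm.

Second stool starts at x = 1340; first ends at x = 340; clear span = 1340 − 340 = 1000 mm.

A is a stool. B is a beam. A beam spans the tops of two stools. The clear span between the two stools is 1000 mm.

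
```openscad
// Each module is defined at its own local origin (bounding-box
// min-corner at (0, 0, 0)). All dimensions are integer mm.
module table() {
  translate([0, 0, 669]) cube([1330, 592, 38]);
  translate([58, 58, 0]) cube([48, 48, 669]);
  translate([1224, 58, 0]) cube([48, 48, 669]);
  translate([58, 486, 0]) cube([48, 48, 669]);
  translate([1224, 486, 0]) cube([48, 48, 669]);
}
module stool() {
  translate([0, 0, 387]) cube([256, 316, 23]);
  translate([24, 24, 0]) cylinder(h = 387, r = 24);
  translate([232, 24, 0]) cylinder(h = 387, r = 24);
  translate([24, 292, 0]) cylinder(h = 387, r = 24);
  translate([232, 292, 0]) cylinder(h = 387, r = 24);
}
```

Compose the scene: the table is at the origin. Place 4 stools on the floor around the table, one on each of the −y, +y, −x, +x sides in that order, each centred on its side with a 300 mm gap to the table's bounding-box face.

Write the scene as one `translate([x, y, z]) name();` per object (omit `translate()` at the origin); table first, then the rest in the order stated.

table();
translate([537, -616, 0]) stool();
translate([537, 892, 0]) stool();
translate([-556, 138, 0]) stool();
translate([1630, 138, 0]) stool();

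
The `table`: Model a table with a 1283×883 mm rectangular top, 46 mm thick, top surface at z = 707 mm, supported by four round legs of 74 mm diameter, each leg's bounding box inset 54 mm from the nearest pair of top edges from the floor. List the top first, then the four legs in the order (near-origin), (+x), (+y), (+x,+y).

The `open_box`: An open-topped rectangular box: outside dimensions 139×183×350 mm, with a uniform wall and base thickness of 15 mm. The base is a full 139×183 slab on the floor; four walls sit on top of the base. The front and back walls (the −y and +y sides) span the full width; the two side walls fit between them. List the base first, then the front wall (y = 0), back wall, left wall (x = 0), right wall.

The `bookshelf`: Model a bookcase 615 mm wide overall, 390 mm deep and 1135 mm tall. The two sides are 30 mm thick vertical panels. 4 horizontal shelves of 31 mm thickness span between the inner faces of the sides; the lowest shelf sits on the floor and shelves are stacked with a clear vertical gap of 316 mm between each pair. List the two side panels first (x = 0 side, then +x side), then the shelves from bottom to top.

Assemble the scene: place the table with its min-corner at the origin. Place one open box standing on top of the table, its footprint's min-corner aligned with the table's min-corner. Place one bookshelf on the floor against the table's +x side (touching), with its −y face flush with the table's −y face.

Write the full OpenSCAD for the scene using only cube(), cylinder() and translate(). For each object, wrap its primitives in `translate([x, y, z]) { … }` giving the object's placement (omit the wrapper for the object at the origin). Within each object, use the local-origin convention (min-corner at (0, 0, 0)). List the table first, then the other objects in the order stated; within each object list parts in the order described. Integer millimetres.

translate([0, 0, 661]) cube([1283, 883, 46]);
translate([91, 91, 0]) cylinder(h = 661, r = 37);
translate([1192, 91, 0]) cylinder(h = 661, r = 37);
translate([91, 792, 0]) cylinder(h = 661, r = 37);
translate([1192, 792, 0]) cylinder(h = 661, r = 37);
translate([0, 0, 707]) {
  cube([139, 183, 15]);
  translate([0, 0, 15]) cube([139, 15, 335]);
  translate([0, 168, 15]) cube([139, 15, 335]);
  translate([0, 15, 15]) cube([15, 153, 335]);
  translate([124, 15, 15]) cube([15, 153, 335]);
}
translate([1283, 0, 0]) {
  cube([30, 390, 1135]);
  translate([585, 0, 0]) cube([30, 390, 1135]);
  translate([30, 0, 0]) cube([555, 390, 31]);
  translate([30, 0, 347]) cube([555, 390, 31]);
  translate([30, 0, 694]) cube([555, 390, 31]);
  translate([30, 0, 1041]) cube([555, 390, 31]);
}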